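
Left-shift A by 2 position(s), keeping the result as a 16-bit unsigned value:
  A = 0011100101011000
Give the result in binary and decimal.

Shift left by 2: drop the top 2 bit(s), append 2 zero(s) on the right.
  0011100101011000  ->  discard [00], keep [11100101011000], append 00
= 1110010101100000

Answer: 1110010101100000 (58720)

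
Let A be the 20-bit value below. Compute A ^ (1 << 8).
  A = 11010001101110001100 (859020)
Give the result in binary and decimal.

Mask = 1 << 8 = 00000000000100000000
Bit 8 of A is 1; XOR with the mask flips it to 0.
  11010001101110001100
^ 00000000000100000000
----------------------
  11010001101010001100

Answer: 11010001101010001100 (858764)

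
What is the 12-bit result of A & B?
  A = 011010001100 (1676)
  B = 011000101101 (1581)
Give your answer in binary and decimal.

Apply & to each column (1 only where both bits are 1):
  011010001100
& 011000101101
--------------
  011000001100

Answer: 011000001100 (1548)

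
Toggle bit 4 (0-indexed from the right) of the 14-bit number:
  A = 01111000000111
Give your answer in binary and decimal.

Mask = 1 << 4 = 00000000010000
Bit 4 of A is 0; XOR with the mask flips it to 1.
  01111000000111
^ 00000000010000
----------------
  01111000010111

Answer: 01111000010111 (7703)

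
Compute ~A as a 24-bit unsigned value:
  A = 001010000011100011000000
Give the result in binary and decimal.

Flip each bit (0->1, 1->0):
  001010000011100011000000
  110101111100011100111111

Answer: 110101111100011100111111 (14141247)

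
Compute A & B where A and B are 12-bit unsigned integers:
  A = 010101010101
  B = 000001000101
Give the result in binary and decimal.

Apply & to each column (1 only where both bits are 1):
  010101010101
& 000001000101
--------------
  000001000101

Answer: 000001000101 (69)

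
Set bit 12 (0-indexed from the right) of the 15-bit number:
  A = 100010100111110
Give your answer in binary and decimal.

Mask = 1 << 12 = 001000000000000
Bit 12 of A is 0, so OR-ing with the mask flips it to 1.
  100010100111110
| 001000000000000
-----------------
  101010100111110

Answer: 101010100111110 (21822)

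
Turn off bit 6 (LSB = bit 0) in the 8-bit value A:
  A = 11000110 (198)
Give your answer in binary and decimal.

Mask = ~(1 << 6) = 10111111
Bit 6 of A is 1, so AND-ing with the mask clears it to 0.
  11000110
& 10111111
----------
  10000110

Answer: 10000110 (134)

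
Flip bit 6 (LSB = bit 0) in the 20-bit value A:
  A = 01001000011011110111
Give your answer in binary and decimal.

Mask = 1 << 6 = 00000000000001000000
Bit 6 of A is 1; XOR with the mask flips it to 0.
  01001000011011110111
^ 00000000000001000000
----------------------
  01001000011010110111

Answer: 01001000011010110111 (296631)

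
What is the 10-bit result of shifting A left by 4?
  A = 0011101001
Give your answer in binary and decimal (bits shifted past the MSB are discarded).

Shift left by 4: drop the top 4 bit(s), append 4 zero(s) on the right.
  0011101001  ->  discard [0011], keep [101001], append 0000
= 1010010000

Answer: 1010010000 (656)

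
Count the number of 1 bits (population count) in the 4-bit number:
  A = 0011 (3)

0011
1-bits at positions (from bit 0 = LSB): 0, 1
Count = 2

Answer: 2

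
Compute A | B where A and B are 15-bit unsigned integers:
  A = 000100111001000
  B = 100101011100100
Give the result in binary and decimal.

Apply | to each column (1 where either bit is 1):
  000100111001000
| 100101011100100
-----------------
  100101111101100

Answer: 100101111101100 (19436)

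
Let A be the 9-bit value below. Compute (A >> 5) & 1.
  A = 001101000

Bit 5 is the 6th from the right.
  001101000
     ^
That bit is 1.

Answer: 1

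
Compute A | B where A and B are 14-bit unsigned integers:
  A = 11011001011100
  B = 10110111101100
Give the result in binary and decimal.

Apply | to each column (1 where either bit is 1):
  11011001011100
| 10110111101100
----------------
  11111111111100

Answer: 11111111111100 (16380)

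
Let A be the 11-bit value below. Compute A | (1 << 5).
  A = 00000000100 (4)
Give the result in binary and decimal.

Mask = 1 << 5 = 00000100000
Bit 5 of A is 0, so OR-ing with the mask flips it to 1.
  00000000100
| 00000100000
-------------
  00000100100

Answer: 00000100100 (36)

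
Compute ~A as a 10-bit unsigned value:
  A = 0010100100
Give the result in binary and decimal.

Flip each bit (0->1, 1->0):
  0010100100
  1101011011

Answer: 1101011011 (859)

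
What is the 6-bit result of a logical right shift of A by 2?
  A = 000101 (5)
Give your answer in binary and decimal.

Logical shift right by 2: drop the bottom 2 bit(s), prepend 2 zero(s) on the left.
  000101  ->  keep [0001], discard [01], prepend 00
= 000001

Answer: 000001 (1)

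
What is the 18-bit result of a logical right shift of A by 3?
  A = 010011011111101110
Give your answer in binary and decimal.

Logical shift right by 3: drop the bottom 3 bit(s), prepend 3 zero(s) on the left.
  010011011111101110  ->  keep [010011011111101], discard [110], prepend 000
= 000010011011111101

Answer: 000010011011111101 (9981)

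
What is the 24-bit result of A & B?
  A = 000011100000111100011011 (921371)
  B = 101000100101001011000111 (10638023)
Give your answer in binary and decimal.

Apply & to each column (1 only where both bits are 1):
  000011100000111100011011
& 101000100101001011000111
--------------------------
  000000100000001000000011

Answer: 000000100000001000000011 (131587)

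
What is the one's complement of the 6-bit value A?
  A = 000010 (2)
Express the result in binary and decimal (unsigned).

Flip each bit (0->1, 1->0):
  000010
  111101

Answer: 111101 (61)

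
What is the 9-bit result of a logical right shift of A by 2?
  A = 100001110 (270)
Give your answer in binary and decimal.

Logical shift right by 2: drop the bottom 2 bit(s), prepend 2 zero(s) on the left.
  100001110  ->  keep [1000011], discard [10], prepend 00
= 001000011

Answer: 001000011 (67)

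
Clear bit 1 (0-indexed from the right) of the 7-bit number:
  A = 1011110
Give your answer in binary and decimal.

Mask = ~(1 << 1) = 1111101
Bit 1 of A is 1, so AND-ing with the mask clears it to 0.
  1011110
& 1111101
---------
  1011100

Answer: 1011100 (92)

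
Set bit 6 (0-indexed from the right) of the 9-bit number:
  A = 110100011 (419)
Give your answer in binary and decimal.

Mask = 1 << 6 = 001000000
Bit 6 of A is 0, so OR-ing with the mask flips it to 1.
  110100011
| 001000000
-----------
  111100011

Answer: 111100011 (483)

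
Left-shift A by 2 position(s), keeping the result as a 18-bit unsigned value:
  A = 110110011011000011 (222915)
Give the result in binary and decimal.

Shift left by 2: drop the top 2 bit(s), append 2 zero(s) on the right.
  110110011011000011  ->  discard [11], keep [0110011011000011], append 00
= 011001101100001100

Answer: 011001101100001100 (105228)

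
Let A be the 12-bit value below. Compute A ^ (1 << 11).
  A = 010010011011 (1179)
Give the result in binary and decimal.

Mask = 1 << 11 = 100000000000
Bit 11 of A is 0; XOR with the mask flips it to 1.
  010010011011
^ 100000000000
--------------
  110010011011

Answer: 110010011011 (3227)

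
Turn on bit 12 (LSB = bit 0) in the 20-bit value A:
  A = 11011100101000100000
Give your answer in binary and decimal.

Mask = 1 << 12 = 00000001000000000000
Bit 12 of A is 0, so OR-ing with the mask flips it to 1.
  11011100101000100000
| 00000001000000000000
----------------------
  11011101101000100000

Answer: 11011101101000100000 (907808)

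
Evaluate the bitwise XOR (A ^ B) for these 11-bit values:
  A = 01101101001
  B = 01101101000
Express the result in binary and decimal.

Apply ^ to each column (1 where bits differ):
  01101101001
^ 01101101000
-------------
  00000000001

Answer: 00000000001 (1)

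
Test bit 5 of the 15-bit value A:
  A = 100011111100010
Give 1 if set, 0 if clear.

Bit 5 is the 6th from the right.
  100011111100010
           ^
That bit is 1.

Answer: 1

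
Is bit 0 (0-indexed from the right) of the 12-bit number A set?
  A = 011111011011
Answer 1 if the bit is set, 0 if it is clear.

Bit 0 is the 1st from the right.
  011111011011
             ^
That bit is 1.

Answer: 1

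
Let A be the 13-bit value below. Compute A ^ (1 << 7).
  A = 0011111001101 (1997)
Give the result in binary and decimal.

Mask = 1 << 7 = 0000010000000
Bit 7 of A is 1; XOR with the mask flips it to 0.
  0011111001101
^ 0000010000000
---------------
  0011101001101

Answer: 0011101001101 (1869)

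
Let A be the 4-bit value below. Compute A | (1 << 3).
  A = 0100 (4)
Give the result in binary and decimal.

Mask = 1 << 3 = 1000
Bit 3 of A is 0, so OR-ing with the mask flips it to 1.
  0100
| 1000
------
  1100

Answer: 1100 (12)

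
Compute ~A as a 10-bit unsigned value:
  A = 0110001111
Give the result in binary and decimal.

Flip each bit (0->1, 1->0):
  0110001111
  1001110000

Answer: 1001110000 (624)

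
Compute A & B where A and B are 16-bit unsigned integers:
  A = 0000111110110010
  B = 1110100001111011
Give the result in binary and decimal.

Apply & to each column (1 only where both bits are 1):
  0000111110110010
& 1110100001111011
------------------
  0000100000110010

Answer: 0000100000110010 (2098)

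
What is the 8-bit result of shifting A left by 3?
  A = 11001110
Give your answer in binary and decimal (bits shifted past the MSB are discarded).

Shift left by 3: drop the top 3 bit(s), append 3 zero(s) on the right.
  11001110  ->  discard [110], keep [01110], append 000
= 01110000

Answer: 01110000 (112)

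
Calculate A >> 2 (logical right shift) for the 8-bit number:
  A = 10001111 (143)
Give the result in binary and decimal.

Logical shift right by 2: drop the bottom 2 bit(s), prepend 2 zero(s) on the left.
  10001111  ->  keep [100011], discard [11], prepend 00
= 00100011

Answer: 00100011 (35)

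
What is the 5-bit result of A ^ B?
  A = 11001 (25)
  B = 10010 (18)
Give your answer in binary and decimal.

Apply ^ to each column (1 where bits differ):
  11001
^ 10010
-------
  01011

Answer: 01011 (11)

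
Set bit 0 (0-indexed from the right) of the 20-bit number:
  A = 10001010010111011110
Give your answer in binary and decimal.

Mask = 1 << 0 = 00000000000000000001
Bit 0 of A is 0, so OR-ing with the mask flips it to 1.
  10001010010111011110
| 00000000000000000001
----------------------
  10001010010111011111

Answer: 10001010010111011111 (566751)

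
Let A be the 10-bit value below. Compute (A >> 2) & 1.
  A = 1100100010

Bit 2 is the 3rd from the right.
  1100100010
         ^
That bit is 0.

Answer: 0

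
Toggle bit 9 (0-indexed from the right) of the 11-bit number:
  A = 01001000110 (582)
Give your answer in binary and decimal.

Mask = 1 << 9 = 01000000000
Bit 9 of A is 1; XOR with the mask flips it to 0.
  01001000110
^ 01000000000
-------------
  00001000110

Answer: 00001000110 (70)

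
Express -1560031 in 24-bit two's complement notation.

1. Binary of +1560031:  000101111100110111011111
2. Invert bits:     111010000011001000100000
3. Add 1:           111010000011001000100001

Answer: 111010000011001000100001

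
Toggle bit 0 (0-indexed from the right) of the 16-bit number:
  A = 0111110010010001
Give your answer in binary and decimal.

Mask = 1 << 0 = 0000000000000001
Bit 0 of A is 1; XOR with the mask flips it to 0.
  0111110010010001
^ 0000000000000001
------------------
  0111110010010000

Answer: 0111110010010000 (31888)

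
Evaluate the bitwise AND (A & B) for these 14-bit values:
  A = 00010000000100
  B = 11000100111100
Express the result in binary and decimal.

Apply & to each column (1 only where both bits are 1):
  00010000000100
& 11000100111100
----------------
  00000000000100

Answer: 00000000000100 (4)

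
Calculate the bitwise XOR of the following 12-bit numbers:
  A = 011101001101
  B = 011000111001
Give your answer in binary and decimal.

Apply ^ to each column (1 where bits differ):
  011101001101
^ 011000111001
--------------
  000101110100

Answer: 000101110100 (372)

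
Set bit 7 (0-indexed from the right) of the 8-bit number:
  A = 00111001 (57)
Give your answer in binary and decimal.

Mask = 1 << 7 = 10000000
Bit 7 of A is 0, so OR-ing with the mask flips it to 1.
  00111001
| 10000000
----------
  10111001

Answer: 10111001 (185)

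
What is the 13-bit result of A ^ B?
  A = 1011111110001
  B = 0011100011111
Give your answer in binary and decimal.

Apply ^ to each column (1 where bits differ):
  1011111110001
^ 0011100011111
---------------
  1000011101110

Answer: 1000011101110 (4334)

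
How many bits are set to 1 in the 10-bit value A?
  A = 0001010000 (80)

0001010000
1-bits at positions (from bit 0 = LSB): 4, 6
Count = 2

Answer: 2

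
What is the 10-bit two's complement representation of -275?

1. Binary of +275:  0100010011
2. Invert bits:     1011101100
3. Add 1:           1011101101

Answer: 1011101101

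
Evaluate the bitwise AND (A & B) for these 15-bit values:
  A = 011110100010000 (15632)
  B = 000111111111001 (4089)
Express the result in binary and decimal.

Apply & to each column (1 only where both bits are 1):
  011110100010000
& 000111111111001
-----------------
  000110100010000

Answer: 000110100010000 (3344)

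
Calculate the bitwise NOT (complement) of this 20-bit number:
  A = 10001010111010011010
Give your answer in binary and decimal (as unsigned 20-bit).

Flip each bit (0->1, 1->0):
  10001010111010011010
  01110101000101100101

Answer: 01110101000101100101 (479589)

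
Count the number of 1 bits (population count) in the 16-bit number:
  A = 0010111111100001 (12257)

0010111111100001
1-bits at positions (from bit 0 = LSB): 0, 5, 6, 7, 8, 9, 10, 11, 13
Count = 9

Answer: 9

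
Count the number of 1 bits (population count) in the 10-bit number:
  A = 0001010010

0001010010
1-bits at positions (from bit 0 = LSB): 1, 4, 6
Count = 3

Answer: 3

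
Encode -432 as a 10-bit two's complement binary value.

1. Binary of +432:  0110110000
2. Invert bits:     1001001111
3. Add 1:           1001010000

Answer: 1001010000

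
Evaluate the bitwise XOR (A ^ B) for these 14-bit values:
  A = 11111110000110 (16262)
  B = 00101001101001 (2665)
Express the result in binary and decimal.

Apply ^ to each column (1 where bits differ):
  11111110000110
^ 00101001101001
----------------
  11010111101111

Answer: 11010111101111 (13807)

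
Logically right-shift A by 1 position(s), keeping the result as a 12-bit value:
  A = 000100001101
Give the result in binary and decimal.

Logical shift right by 1: drop the bottom 1 bit(s), prepend 1 zero(s) on the left.
  000100001101  ->  keep [00010000110], discard [1], prepend 0
= 000010000110

Answer: 000010000110 (134)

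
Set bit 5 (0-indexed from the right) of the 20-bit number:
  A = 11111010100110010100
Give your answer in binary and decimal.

Mask = 1 << 5 = 00000000000000100000
Bit 5 of A is 0, so OR-ing with the mask flips it to 1.
  11111010100110010100
| 00000000000000100000
----------------------
  11111010100110110100

Answer: 11111010100110110100 (1026484)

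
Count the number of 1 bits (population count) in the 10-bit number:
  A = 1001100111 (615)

1001100111
1-bits at positions (from bit 0 = LSB): 0, 1, 2, 5, 6, 9
Count = 6

Answer: 6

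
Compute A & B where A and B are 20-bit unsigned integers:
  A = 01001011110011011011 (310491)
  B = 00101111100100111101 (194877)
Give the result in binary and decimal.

Apply & to each column (1 only where both bits are 1):
  01001011110011011011
& 00101111100100111101
----------------------
  00001011100000011001

Answer: 00001011100000011001 (47129)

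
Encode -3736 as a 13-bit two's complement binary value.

1. Binary of +3736:  0111010011000
2. Invert bits:     1000101100111
3. Add 1:           1000101101000

Answer: 1000101101000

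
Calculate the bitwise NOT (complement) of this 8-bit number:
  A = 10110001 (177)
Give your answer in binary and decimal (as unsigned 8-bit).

Flip each bit (0->1, 1->0):
  10110001
  01001110

Answer: 01001110 (78)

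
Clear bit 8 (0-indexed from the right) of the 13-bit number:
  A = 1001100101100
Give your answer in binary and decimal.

Mask = ~(1 << 8) = 1111011111111
Bit 8 of A is 1, so AND-ing with the mask clears it to 0.
  1001100101100
& 1111011111111
---------------
  1001000101100

Answer: 1001000101100 (4652)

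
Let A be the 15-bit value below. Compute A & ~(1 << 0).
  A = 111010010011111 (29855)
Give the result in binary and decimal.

Mask = ~(1 << 0) = 111111111111110
Bit 0 of A is 1, so AND-ing with the mask clears it to 0.
  111010010011111
& 111111111111110
-----------------
  111010010011110

Answer: 111010010011110 (29854)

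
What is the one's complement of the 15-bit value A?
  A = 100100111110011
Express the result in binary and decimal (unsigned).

Flip each bit (0->1, 1->0):
  100100111110011
  011011000001100

Answer: 011011000001100 (13836)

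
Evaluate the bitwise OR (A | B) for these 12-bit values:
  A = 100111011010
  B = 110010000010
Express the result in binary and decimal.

Apply | to each column (1 where either bit is 1):
  100111011010
| 110010000010
--------------
  110111011010

Answer: 110111011010 (3546)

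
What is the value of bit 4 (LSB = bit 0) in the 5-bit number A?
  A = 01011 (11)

Bit 4 is the 5th from the right.
  01011
  ^
That bit is 0.

Answer: 0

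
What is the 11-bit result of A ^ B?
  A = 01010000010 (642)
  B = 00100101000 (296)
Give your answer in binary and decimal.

Apply ^ to each column (1 where bits differ):
  01010000010
^ 00100101000
-------------
  01110101010

Answer: 01110101010 (938)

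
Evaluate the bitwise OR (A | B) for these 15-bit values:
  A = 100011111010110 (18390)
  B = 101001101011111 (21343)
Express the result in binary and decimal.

Apply | to each column (1 where either bit is 1):
  100011111010110
| 101001101011111
-----------------
  101011111011111

Answer: 101011111011111 (22495)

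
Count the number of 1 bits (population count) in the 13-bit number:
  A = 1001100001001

1001100001001
1-bits at positions (from bit 0 = LSB): 0, 3, 8, 9, 12
Count = 5

Answer: 5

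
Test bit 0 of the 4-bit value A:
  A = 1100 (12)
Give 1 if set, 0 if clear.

Bit 0 is the 1st from the right.
  1100
     ^
That bit is 0.

Answer: 0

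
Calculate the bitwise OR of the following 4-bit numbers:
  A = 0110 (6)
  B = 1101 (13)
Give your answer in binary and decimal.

Apply | to each column (1 where either bit is 1):
  0110
| 1101
------
  1111

Answer: 1111 (15)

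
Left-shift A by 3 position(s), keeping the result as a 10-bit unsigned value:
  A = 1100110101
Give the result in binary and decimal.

Shift left by 3: drop the top 3 bit(s), append 3 zero(s) on the right.
  1100110101  ->  discard [110], keep [0110101], append 000
= 0110101000

Answer: 0110101000 (424)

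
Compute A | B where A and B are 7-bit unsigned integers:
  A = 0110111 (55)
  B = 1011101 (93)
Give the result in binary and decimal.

Apply | to each column (1 where either bit is 1):
  0110111
| 1011101
---------
  1111111

Answer: 1111111 (127)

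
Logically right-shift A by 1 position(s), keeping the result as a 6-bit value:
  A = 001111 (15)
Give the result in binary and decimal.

Logical shift right by 1: drop the bottom 1 bit(s), prepend 1 zero(s) on the left.
  001111  ->  keep [00111], discard [1], prepend 0
= 000111

Answer: 000111 (7)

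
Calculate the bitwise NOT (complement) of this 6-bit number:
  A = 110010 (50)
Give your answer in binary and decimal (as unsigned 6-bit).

Flip each bit (0->1, 1->0):
  110010
  001101

Answer: 001101 (13)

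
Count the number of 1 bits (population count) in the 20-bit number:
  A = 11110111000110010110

11110111000110010110
1-bits at positions (from bit 0 = LSB): 1, 2, 4, 7, 8, 12, 13, 14, 16, 17, 18, 19
Count = 12

Answer: 12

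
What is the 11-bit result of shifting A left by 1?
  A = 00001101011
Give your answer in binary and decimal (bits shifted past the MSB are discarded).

Shift left by 1: drop the top 1 bit(s), append 1 zero(s) on the right.
  00001101011  ->  discard [0], keep [0001101011], append 0
= 00011010110

Answer: 00011010110 (214)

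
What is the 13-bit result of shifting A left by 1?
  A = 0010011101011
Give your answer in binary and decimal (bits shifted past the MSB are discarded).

Shift left by 1: drop the top 1 bit(s), append 1 zero(s) on the right.
  0010011101011  ->  discard [0], keep [010011101011], append 0
= 0100111010110

Answer: 0100111010110 (2518)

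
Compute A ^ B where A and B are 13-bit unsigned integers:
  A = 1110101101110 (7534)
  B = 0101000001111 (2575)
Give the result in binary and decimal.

Apply ^ to each column (1 where bits differ):
  1110101101110
^ 0101000001111
---------------
  1011101100001

Answer: 1011101100001 (5985)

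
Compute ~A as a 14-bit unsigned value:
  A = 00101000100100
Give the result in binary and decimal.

Flip each bit (0->1, 1->0):
  00101000100100
  11010111011011

Answer: 11010111011011 (13787)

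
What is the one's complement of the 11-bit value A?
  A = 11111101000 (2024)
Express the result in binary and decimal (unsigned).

Flip each bit (0->1, 1->0):
  11111101000
  00000010111

Answer: 00000010111 (23)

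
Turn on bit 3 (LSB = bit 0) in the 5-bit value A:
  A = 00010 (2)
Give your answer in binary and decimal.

Mask = 1 << 3 = 01000
Bit 3 of A is 0, so OR-ing with the mask flips it to 1.
  00010
| 01000
-------
  01010

Answer: 01010 (10)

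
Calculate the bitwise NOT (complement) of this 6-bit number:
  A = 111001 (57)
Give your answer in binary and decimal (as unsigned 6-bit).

Flip each bit (0->1, 1->0):
  111001
  000110

Answer: 000110 (6)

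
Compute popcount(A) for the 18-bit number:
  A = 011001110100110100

011001110100110100
1-bits at positions (from bit 0 = LSB): 2, 4, 5, 8, 10, 11, 12, 15, 16
Count = 9

Answer: 9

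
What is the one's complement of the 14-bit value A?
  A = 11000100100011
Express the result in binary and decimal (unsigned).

Flip each bit (0->1, 1->0):
  11000100100011
  00111011011100

Answer: 00111011011100 (3804)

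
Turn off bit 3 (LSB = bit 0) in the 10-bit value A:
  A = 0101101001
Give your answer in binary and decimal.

Mask = ~(1 << 3) = 1111110111
Bit 3 of A is 1, so AND-ing with the mask clears it to 0.
  0101101001
& 1111110111
------------
  0101100001

Answer: 0101100001 (353)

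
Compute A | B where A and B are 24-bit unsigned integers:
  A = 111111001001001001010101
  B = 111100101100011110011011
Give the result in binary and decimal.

Apply | to each column (1 where either bit is 1):
  111111001001001001010101
| 111100101100011110011011
--------------------------
  111111101101011111011111

Answer: 111111101101011111011111 (16701407)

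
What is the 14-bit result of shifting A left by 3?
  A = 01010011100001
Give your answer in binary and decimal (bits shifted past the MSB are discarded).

Shift left by 3: drop the top 3 bit(s), append 3 zero(s) on the right.
  01010011100001  ->  discard [010], keep [10011100001], append 000
= 10011100001000

Answer: 10011100001000 (9992)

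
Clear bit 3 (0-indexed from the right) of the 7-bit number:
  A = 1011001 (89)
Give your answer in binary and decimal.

Mask = ~(1 << 3) = 1110111
Bit 3 of A is 1, so AND-ing with the mask clears it to 0.
  1011001
& 1110111
---------
  1010001

Answer: 1010001 (81)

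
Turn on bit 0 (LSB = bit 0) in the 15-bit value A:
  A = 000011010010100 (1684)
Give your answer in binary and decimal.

Mask = 1 << 0 = 000000000000001
Bit 0 of A is 0, so OR-ing with the mask flips it to 1.
  000011010010100
| 000000000000001
-----------------
  000011010010101

Answer: 000011010010101 (1685)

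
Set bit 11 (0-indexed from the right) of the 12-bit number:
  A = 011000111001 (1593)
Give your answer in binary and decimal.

Mask = 1 << 11 = 100000000000
Bit 11 of A is 0, so OR-ing with the mask flips it to 1.
  011000111001
| 100000000000
--------------
  111000111001

Answer: 111000111001 (3641)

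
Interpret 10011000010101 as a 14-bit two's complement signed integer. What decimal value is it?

MSB is 1, so the value is negative. Find the magnitude:
1. Invert bits:  01100111101010
2. Add 1:        01100111101011  = 6635
3. Apply sign:   -6635

Answer: -6635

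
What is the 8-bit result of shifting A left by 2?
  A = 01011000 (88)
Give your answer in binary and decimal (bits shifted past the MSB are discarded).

Shift left by 2: drop the top 2 bit(s), append 2 zero(s) on the right.
  01011000  ->  discard [01], keep [011000], append 00
= 01100000

Answer: 01100000 (96)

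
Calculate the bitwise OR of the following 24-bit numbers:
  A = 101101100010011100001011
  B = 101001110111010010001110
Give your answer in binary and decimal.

Apply | to each column (1 where either bit is 1):
  101101100010011100001011
| 101001110111010010001110
--------------------------
  101101110111011110001111

Answer: 101101110111011110001111 (12023695)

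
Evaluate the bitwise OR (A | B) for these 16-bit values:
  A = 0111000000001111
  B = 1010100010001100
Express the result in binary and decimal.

Apply | to each column (1 where either bit is 1):
  0111000000001111
| 1010100010001100
------------------
  1111100010001111

Answer: 1111100010001111 (63631)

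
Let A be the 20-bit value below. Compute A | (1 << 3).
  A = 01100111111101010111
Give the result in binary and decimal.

Mask = 1 << 3 = 00000000000000001000
Bit 3 of A is 0, so OR-ing with the mask flips it to 1.
  01100111111101010111
| 00000000000000001000
----------------------
  01100111111101011111

Answer: 01100111111101011111 (425823)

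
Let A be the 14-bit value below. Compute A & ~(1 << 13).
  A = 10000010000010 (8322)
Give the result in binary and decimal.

Mask = ~(1 << 13) = 01111111111111
Bit 13 of A is 1, so AND-ing with the mask clears it to 0.
  10000010000010
& 01111111111111
----------------
  00000010000010

Answer: 00000010000010 (130)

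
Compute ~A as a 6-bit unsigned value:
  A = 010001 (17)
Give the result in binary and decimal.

Flip each bit (0->1, 1->0):
  010001
  101110

Answer: 101110 (46)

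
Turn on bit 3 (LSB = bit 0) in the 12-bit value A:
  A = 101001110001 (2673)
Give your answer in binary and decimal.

Mask = 1 << 3 = 000000001000
Bit 3 of A is 0, so OR-ing with the mask flips it to 1.
  101001110001
| 000000001000
--------------
  101001111001

Answer: 101001111001 (2681)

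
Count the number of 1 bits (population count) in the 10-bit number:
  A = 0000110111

0000110111
1-bits at positions (from bit 0 = LSB): 0, 1, 2, 4, 5
Count = 5

Answer: 5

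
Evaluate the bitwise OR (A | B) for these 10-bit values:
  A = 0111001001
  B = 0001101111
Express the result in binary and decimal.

Apply | to each column (1 where either bit is 1):
  0111001001
| 0001101111
------------
  0111101111

Answer: 0111101111 (495)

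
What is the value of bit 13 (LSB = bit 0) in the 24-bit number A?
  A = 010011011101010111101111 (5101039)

Bit 13 is the 14th from the right.
  010011011101010111101111
            ^
That bit is 0.

Answer: 0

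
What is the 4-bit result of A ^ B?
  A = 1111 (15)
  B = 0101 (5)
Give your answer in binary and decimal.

Apply ^ to each column (1 where bits differ):
  1111
^ 0101
------
  1010

Answer: 1010 (10)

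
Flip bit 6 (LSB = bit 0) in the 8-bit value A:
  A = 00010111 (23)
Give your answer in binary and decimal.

Mask = 1 << 6 = 01000000
Bit 6 of A is 0; XOR with the mask flips it to 1.
  00010111
^ 01000000
----------
  01010111

Answer: 01010111 (87)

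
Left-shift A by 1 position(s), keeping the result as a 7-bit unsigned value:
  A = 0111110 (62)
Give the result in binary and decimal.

Shift left by 1: drop the top 1 bit(s), append 1 zero(s) on the right.
  0111110  ->  discard [0], keep [111110], append 0
= 1111100

Answer: 1111100 (124)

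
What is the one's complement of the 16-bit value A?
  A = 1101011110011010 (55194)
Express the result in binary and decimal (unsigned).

Flip each bit (0->1, 1->0):
  1101011110011010
  0010100001100101

Answer: 0010100001100101 (10341)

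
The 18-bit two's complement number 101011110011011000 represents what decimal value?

MSB is 1, so the value is negative. Find the magnitude:
1. Invert bits:  010100001100100111
2. Add 1:        010100001100101000  = 82728
3. Apply sign:   -82728

Answer: -82728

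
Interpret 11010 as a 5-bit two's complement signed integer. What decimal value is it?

MSB is 1, so the value is negative. Find the magnitude:
1. Invert bits:  00101
2. Add 1:        00110  = 6
3. Apply sign:   -6

Answer: -6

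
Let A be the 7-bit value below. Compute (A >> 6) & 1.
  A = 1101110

Bit 6 is the 7th from the right.
  1101110
  ^
That bit is 1.

Answer: 1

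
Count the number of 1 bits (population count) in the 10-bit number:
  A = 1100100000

1100100000
1-bits at positions (from bit 0 = LSB): 5, 8, 9
Count = 3

Answer: 3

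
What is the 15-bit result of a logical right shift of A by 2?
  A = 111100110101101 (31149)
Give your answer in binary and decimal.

Logical shift right by 2: drop the bottom 2 bit(s), prepend 2 zero(s) on the left.
  111100110101101  ->  keep [1111001101011], discard [01], prepend 00
= 001111001101011

Answer: 001111001101011 (7787)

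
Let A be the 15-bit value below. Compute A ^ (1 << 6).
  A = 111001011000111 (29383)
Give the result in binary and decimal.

Mask = 1 << 6 = 000000001000000
Bit 6 of A is 1; XOR with the mask flips it to 0.
  111001011000111
^ 000000001000000
-----------------
  111001010000111

Answer: 111001010000111 (29319)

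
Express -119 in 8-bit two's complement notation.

1. Binary of +119:  01110111
2. Invert bits:     10001000
3. Add 1:           10001001

Answer: 10001001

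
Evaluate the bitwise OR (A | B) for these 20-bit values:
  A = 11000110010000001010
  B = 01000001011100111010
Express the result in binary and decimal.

Apply | to each column (1 where either bit is 1):
  11000110010000001010
| 01000001011100111010
----------------------
  11000111011100111010

Answer: 11000111011100111010 (816954)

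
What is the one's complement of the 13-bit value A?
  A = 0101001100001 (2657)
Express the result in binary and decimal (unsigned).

Flip each bit (0->1, 1->0):
  0101001100001
  1010110011110

Answer: 1010110011110 (5534)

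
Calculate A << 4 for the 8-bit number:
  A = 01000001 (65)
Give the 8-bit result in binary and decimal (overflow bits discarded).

Shift left by 4: drop the top 4 bit(s), append 4 zero(s) on the right.
  01000001  ->  discard [0100], keep [0001], append 0000
= 00010000

Answer: 00010000 (16)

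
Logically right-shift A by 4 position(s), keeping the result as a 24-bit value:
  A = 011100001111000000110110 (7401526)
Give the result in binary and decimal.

Logical shift right by 4: drop the bottom 4 bit(s), prepend 4 zero(s) on the left.
  011100001111000000110110  ->  keep [01110000111100000011], discard [0110], prepend 0000
= 000001110000111100000011

Answer: 000001110000111100000011 (462595)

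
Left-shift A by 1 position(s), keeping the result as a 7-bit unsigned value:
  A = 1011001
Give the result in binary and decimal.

Shift left by 1: drop the top 1 bit(s), append 1 zero(s) on the right.
  1011001  ->  discard [1], keep [011001], append 0
= 0110010

Answer: 0110010 (50)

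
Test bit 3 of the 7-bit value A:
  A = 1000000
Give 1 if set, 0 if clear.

Bit 3 is the 4th from the right.
  1000000
     ^
That bit is 0.

Answer: 0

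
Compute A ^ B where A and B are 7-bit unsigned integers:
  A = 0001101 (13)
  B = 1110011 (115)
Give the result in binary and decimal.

Apply ^ to each column (1 where bits differ):
  0001101
^ 1110011
---------
  1111110

Answer: 1111110 (126)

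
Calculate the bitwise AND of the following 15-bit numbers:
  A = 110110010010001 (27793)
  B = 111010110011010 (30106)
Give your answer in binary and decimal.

Apply & to each column (1 only where both bits are 1):
  110110010010001
& 111010110011010
-----------------
  110010010010000

Answer: 110010010010000 (25744)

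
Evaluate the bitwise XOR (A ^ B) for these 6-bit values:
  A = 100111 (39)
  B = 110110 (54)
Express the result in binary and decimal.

Apply ^ to each column (1 where bits differ):
  100111
^ 110110
--------
  010001

Answer: 010001 (17)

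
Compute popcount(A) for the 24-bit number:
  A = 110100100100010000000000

110100100100010000000000
1-bits at positions (from bit 0 = LSB): 10, 14, 17, 20, 22, 23
Count = 6

Answer: 6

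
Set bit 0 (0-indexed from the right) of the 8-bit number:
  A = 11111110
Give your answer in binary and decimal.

Mask = 1 << 0 = 00000001
Bit 0 of A is 0, so OR-ing with the mask flips it to 1.
  11111110
| 00000001
----------
  11111111

Answer: 11111111 (255)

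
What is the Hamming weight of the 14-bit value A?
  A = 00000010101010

00000010101010
1-bits at positions (from bit 0 = LSB): 1, 3, 5, 7
Count = 4

Answer: 4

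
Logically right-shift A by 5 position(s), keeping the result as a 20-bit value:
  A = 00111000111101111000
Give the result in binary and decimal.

Logical shift right by 5: drop the bottom 5 bit(s), prepend 5 zero(s) on the left.
  00111000111101111000  ->  keep [001110001111011], discard [11000], prepend 00000
= 00000001110001111011

Answer: 00000001110001111011 (7291)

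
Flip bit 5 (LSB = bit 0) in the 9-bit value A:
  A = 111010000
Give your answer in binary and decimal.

Mask = 1 << 5 = 000100000
Bit 5 of A is 0; XOR with the mask flips it to 1.
  111010000
^ 000100000
-----------
  111110000

Answer: 111110000 (496)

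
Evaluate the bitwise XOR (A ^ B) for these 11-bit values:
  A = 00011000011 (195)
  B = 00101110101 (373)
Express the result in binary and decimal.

Apply ^ to each column (1 where bits differ):
  00011000011
^ 00101110101
-------------
  00110110110

Answer: 00110110110 (438)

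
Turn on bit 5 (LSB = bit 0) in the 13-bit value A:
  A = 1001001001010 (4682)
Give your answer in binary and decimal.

Mask = 1 << 5 = 0000000100000
Bit 5 of A is 0, so OR-ing with the mask flips it to 1.
  1001001001010
| 0000000100000
---------------
  1001001101010

Answer: 1001001101010 (4714)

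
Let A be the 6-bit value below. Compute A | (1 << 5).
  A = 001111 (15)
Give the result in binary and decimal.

Mask = 1 << 5 = 100000
Bit 5 of A is 0, so OR-ing with the mask flips it to 1.
  001111
| 100000
--------
  101111

Answer: 101111 (47)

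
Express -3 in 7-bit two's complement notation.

1. Binary of +3:  0000011
2. Invert bits:     1111100
3. Add 1:           1111101

Answer: 1111101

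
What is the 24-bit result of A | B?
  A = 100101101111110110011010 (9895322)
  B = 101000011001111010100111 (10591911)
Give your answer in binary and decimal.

Apply | to each column (1 where either bit is 1):
  100101101111110110011010
| 101000011001111010100111
--------------------------
  101101111111111110111111

Answer: 101101111111111110111111 (12058559)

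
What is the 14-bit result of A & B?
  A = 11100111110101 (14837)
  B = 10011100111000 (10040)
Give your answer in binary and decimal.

Apply & to each column (1 only where both bits are 1):
  11100111110101
& 10011100111000
----------------
  10000100110000

Answer: 10000100110000 (8496)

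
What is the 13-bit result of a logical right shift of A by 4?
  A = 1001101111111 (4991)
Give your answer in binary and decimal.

Logical shift right by 4: drop the bottom 4 bit(s), prepend 4 zero(s) on the left.
  1001101111111  ->  keep [100110111], discard [1111], prepend 0000
= 0000100110111

Answer: 0000100110111 (311)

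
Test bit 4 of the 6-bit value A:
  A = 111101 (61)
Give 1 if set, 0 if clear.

Bit 4 is the 5th from the right.
  111101
   ^
That bit is 1.

Answer: 1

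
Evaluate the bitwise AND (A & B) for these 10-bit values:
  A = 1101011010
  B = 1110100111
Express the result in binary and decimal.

Apply & to each column (1 only where both bits are 1):
  1101011010
& 1110100111
------------
  1100000010

Answer: 1100000010 (770)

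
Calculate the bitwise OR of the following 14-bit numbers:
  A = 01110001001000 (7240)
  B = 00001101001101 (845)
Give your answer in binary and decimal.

Apply | to each column (1 where either bit is 1):
  01110001001000
| 00001101001101
----------------
  01111101001101

Answer: 01111101001101 (8013)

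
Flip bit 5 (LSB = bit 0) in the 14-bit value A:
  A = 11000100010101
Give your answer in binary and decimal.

Mask = 1 << 5 = 00000000100000
Bit 5 of A is 0; XOR with the mask flips it to 1.
  11000100010101
^ 00000000100000
----------------
  11000100110101

Answer: 11000100110101 (12597)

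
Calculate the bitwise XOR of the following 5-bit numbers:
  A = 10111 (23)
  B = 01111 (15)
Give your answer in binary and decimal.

Apply ^ to each column (1 where bits differ):
  10111
^ 01111
-------
  11000

Answer: 11000 (24)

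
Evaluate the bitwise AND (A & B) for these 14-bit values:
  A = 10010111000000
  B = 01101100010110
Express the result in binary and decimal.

Apply & to each column (1 only where both bits are 1):
  10010111000000
& 01101100010110
----------------
  00000100000000

Answer: 00000100000000 (256)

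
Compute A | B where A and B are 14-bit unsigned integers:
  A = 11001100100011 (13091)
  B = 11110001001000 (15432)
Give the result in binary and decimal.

Apply | to each column (1 where either bit is 1):
  11001100100011
| 11110001001000
----------------
  11111101101011

Answer: 11111101101011 (16235)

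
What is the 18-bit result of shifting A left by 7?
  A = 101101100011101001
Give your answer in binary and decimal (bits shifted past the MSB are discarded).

Shift left by 7: drop the top 7 bit(s), append 7 zero(s) on the right.
  101101100011101001  ->  discard [1011011], keep [00011101001], append 0000000
= 000111010010000000

Answer: 000111010010000000 (29824)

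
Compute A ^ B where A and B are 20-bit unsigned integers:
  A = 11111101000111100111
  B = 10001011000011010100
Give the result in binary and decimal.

Apply ^ to each column (1 where bits differ):
  11111101000111100111
^ 10001011000011010100
----------------------
  01110110000100110011

Answer: 01110110000100110011 (483635)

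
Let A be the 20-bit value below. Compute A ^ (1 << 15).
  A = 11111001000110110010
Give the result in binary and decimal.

Mask = 1 << 15 = 00001000000000000000
Bit 15 of A is 1; XOR with the mask flips it to 0.
  11111001000110110010
^ 00001000000000000000
----------------------
  11110001000110110010

Answer: 11110001000110110010 (987570)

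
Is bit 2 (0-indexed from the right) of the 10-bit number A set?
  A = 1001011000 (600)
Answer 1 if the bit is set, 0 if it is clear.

Bit 2 is the 3rd from the right.
  1001011000
         ^
That bit is 0.

Answer: 0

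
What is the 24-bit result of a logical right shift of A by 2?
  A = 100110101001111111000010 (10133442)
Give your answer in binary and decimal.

Logical shift right by 2: drop the bottom 2 bit(s), prepend 2 zero(s) on the left.
  100110101001111111000010  ->  keep [1001101010011111110000], discard [10], prepend 00
= 001001101010011111110000

Answer: 001001101010011111110000 (2533360)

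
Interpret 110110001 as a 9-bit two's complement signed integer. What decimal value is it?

MSB is 1, so the value is negative. Find the magnitude:
1. Invert bits:  001001110
2. Add 1:        001001111  = 79
3. Apply sign:   -79

Answer: -79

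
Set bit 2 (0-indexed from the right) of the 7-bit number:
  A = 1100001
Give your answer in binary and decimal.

Mask = 1 << 2 = 0000100
Bit 2 of A is 0, so OR-ing with the mask flips it to 1.
  1100001
| 0000100
---------
  1100101

Answer: 1100101 (101)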